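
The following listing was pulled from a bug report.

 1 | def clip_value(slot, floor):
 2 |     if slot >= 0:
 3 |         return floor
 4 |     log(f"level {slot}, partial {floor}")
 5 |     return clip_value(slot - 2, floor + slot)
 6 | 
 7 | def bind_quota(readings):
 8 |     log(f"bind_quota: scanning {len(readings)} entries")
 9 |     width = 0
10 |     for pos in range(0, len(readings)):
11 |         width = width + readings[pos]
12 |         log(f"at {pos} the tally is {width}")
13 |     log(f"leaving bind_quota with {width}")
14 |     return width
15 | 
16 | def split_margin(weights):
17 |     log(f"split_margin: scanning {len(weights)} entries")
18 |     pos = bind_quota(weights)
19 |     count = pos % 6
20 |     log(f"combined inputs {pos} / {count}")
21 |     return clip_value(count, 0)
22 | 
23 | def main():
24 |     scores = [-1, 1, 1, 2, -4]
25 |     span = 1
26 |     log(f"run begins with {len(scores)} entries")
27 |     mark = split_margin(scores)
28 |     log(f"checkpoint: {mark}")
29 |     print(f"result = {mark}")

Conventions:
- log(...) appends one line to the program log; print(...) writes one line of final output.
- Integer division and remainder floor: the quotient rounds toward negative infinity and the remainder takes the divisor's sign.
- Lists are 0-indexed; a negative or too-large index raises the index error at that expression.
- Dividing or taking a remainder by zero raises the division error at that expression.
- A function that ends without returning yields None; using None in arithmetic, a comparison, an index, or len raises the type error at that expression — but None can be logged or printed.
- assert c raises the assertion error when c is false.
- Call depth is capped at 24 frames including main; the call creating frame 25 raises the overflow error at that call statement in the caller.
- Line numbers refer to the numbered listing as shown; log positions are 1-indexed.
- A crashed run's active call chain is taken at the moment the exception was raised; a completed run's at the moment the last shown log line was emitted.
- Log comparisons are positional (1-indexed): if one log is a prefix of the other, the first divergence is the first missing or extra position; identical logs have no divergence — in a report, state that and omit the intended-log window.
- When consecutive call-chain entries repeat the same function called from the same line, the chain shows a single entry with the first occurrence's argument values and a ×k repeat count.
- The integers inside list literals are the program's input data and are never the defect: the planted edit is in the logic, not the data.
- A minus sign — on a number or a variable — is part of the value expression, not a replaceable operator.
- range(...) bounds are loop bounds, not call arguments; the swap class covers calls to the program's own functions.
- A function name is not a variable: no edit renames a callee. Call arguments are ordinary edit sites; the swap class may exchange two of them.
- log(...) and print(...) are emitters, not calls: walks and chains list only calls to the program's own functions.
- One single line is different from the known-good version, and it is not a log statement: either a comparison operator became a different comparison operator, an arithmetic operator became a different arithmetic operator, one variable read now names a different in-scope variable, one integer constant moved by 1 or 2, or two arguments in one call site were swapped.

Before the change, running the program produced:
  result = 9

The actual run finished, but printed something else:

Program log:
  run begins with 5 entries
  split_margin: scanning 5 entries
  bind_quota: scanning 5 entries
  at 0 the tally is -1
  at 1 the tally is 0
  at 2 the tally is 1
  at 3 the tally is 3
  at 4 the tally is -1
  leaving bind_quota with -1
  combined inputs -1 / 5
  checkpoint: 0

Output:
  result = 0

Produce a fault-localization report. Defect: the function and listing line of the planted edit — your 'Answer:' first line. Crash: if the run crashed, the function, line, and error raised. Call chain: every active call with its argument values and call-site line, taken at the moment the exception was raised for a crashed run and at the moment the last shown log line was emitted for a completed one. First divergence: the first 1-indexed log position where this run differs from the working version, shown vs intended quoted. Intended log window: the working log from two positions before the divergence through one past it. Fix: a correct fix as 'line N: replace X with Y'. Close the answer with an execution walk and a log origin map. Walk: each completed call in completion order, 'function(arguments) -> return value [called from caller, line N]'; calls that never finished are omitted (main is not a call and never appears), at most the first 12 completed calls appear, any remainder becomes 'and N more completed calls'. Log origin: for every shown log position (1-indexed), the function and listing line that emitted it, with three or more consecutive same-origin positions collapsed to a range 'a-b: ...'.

Answer: the defect is in clip_value at line 2.
The tell: Position 11 is the first bad log line: 'checkpoint: 0' should read 'level 5, partial 0'.
Call chain: main.
First divergence: position 11; shown 'checkpoint: 0' vs intended 'level 5, partial 0'.
Intended log window:
  9: leaving bind_quota with -1
  10: combined inputs -1 / 5
  11: level 5, partial 0
  12: level 3, partial 5
Execution walk:
  bind_quota([-1, 1, 1, 2, -4]) -> -1  [called from split_margin, line 18]
  clip_value(5, 0) -> 0  [called from split_margin, line 21]
  split_margin([-1, 1, 1, 2, -4]) -> 0  [called from main, line 27]
Log line origins:
  1: from main, line 26
  2: from split_margin, line 17
  3: from bind_quota, line 8
  4-8: from bind_quota, line 12
  9: from bind_quota, line 13
  10: from split_margin, line 20
  11: from main, line 28
A correct fix: line 2: replace `>=` with `<=`.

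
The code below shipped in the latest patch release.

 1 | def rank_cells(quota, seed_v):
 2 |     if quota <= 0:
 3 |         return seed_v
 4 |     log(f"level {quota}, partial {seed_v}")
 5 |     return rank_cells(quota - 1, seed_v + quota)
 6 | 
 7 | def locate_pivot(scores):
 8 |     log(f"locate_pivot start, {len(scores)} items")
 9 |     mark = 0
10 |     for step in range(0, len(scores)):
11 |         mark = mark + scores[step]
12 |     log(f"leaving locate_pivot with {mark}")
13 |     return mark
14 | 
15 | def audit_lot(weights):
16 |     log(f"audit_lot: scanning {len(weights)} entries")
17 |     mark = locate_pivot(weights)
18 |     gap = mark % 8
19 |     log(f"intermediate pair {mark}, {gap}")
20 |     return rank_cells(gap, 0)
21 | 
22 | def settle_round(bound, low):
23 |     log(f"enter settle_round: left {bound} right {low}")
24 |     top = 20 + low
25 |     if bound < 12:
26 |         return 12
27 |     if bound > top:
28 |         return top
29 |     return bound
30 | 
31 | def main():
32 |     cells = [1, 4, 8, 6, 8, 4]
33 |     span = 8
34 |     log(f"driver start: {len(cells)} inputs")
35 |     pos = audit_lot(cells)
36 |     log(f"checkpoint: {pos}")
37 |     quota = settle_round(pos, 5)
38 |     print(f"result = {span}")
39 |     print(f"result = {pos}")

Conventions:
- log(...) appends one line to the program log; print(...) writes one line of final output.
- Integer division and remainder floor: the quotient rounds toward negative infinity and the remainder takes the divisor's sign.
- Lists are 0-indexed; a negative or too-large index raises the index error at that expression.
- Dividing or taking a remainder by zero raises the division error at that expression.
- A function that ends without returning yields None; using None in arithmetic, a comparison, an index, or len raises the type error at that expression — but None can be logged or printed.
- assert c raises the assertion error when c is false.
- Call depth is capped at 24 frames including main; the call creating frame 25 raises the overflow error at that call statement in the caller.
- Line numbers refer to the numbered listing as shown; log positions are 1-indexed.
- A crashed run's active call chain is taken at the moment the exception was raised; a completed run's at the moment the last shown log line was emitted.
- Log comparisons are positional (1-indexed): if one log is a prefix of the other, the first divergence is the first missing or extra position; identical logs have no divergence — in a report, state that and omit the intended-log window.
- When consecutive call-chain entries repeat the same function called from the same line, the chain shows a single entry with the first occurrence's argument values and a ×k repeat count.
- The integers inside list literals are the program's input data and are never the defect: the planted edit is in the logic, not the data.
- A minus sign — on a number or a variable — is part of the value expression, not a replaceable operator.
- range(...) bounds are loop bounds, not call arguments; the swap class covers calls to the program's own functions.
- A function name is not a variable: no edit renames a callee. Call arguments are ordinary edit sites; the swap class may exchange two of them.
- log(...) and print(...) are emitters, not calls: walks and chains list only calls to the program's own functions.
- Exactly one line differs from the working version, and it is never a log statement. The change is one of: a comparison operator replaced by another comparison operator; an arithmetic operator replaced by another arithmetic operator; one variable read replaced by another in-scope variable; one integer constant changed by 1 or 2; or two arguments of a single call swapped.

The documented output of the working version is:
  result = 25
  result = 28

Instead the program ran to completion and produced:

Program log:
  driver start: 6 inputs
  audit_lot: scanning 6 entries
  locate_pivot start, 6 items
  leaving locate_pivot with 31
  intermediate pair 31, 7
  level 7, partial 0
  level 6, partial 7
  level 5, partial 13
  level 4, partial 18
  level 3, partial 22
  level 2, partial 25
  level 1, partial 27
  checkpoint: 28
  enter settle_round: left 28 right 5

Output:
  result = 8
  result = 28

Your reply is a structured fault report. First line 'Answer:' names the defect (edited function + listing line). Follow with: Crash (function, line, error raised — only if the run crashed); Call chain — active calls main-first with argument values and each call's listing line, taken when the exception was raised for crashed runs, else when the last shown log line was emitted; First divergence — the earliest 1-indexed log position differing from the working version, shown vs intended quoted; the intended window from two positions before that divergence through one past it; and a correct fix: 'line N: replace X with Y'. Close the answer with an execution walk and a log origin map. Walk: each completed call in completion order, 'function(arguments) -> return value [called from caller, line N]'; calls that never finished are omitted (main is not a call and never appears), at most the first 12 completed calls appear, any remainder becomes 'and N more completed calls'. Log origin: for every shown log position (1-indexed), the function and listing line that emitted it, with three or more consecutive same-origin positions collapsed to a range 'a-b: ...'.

Answer: the defect is in main at line 38.
The tell: No log line changed; the fault shows up purely in the output.
Call chain: main -> settle_round(28, 5) (called at line 37).
First divergence: none (the log streams are identical).
Execution walk:
  locate_pivot([1, 4, 8, 6, 8, 4]) -> 31  [called from audit_lot, line 17]
  rank_cells(0, 28) -> 28  [called from rank_cells, line 5]
  rank_cells(1, 27) -> 28  [called from rank_cells, line 5]
  rank_cells(2, 25) -> 28  [called from rank_cells, line 5]
  rank_cells(3, 22) -> 28  [called from rank_cells, line 5]
  rank_cells(4, 18) -> 28  [called from rank_cells, line 5]
  rank_cells(5, 13) -> 28  [called from rank_cells, line 5]
  rank_cells(6, 7) -> 28  [called from rank_cells, line 5]
  rank_cells(7, 0) -> 28  [called from audit_lot, line 20]
  audit_lot([1, 4, 8, 6, 8, 4]) -> 28  [called from main, line 35]
  settle_round(28, 5) -> 25  [called from main, line 37]
Log origin:
  1: emitted by main (line 34)
  2: emitted by audit_lot (line 16)
  3: emitted by locate_pivot (line 8)
  4: emitted by locate_pivot (line 12)
  5: emitted by audit_lot (line 19)
  6-12: emitted by rank_cells (line 4)
  13: emitted by main (line 36)
  14: emitted by settle_round (line 23)
A correct fix: line 38: replace `span` with `quota`.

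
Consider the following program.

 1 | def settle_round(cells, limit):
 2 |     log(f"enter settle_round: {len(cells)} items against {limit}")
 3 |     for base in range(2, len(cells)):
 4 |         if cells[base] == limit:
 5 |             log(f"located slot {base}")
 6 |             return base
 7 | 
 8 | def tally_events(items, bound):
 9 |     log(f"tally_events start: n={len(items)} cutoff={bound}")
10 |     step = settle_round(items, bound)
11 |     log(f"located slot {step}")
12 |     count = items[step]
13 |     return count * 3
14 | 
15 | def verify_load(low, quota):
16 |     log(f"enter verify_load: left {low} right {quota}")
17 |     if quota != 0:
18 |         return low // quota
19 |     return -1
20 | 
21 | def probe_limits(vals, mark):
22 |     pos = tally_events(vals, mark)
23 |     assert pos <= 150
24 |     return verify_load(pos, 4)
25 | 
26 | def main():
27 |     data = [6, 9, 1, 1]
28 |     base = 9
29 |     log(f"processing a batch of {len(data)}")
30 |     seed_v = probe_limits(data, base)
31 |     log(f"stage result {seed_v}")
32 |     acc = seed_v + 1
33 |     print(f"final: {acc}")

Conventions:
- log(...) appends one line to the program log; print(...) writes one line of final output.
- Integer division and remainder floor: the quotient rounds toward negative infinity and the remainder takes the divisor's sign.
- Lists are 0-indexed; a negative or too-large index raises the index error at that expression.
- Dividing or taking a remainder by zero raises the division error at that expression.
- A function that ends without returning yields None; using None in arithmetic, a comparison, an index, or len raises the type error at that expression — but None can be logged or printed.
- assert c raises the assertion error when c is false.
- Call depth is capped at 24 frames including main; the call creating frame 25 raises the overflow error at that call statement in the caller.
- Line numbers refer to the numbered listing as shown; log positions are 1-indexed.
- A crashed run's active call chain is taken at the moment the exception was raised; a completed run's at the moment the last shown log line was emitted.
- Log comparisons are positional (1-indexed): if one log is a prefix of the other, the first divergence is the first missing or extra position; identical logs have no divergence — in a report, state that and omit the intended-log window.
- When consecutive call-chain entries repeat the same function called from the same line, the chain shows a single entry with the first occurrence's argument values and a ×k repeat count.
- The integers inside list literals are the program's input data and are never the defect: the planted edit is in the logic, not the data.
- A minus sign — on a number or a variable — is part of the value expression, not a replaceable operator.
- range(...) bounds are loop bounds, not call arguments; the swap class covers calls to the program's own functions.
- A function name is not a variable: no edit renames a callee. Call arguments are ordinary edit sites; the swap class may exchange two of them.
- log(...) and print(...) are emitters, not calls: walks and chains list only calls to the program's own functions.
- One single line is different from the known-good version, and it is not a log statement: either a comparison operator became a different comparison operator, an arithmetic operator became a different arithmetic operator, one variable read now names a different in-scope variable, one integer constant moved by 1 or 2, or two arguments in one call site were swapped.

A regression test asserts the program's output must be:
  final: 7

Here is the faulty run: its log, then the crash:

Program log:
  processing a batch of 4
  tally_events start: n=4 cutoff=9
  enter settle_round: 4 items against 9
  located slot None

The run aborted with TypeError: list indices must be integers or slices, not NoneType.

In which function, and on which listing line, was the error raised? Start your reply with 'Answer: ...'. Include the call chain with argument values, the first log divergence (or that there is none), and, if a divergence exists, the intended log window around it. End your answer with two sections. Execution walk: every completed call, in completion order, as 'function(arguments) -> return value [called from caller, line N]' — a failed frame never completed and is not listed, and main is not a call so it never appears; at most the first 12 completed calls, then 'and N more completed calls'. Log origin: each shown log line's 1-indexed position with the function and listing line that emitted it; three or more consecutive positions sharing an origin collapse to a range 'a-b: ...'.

Answer: the error was raised in tally_events, line 12.
Core observation: Log line 4 is where behavior first shows: 'located slot None' appears instead of 'located slot 1'.
Call chain: main -> probe_limits([6, 9, 1, 1], 9) (called at line 30) -> tally_events([6, 9, 1, 1], 9) (called at line 22).
First divergence: position 4 — shown 'located slot None', intended 'located slot 1'.
Intended log window:
  2: tally_events start: n=4 cutoff=9
  3: enter settle_round: 4 items against 9
  4: located slot 1
  5: located slot 1
Execution walk:
  settle_round([6, 9, 1, 1], 9) -> None  [called from tally_events, line 10]
Origin of each log line:
  1: from main, line 29
  2: from tally_events, line 9
  3: from settle_round, line 2
  4: from tally_events, line 11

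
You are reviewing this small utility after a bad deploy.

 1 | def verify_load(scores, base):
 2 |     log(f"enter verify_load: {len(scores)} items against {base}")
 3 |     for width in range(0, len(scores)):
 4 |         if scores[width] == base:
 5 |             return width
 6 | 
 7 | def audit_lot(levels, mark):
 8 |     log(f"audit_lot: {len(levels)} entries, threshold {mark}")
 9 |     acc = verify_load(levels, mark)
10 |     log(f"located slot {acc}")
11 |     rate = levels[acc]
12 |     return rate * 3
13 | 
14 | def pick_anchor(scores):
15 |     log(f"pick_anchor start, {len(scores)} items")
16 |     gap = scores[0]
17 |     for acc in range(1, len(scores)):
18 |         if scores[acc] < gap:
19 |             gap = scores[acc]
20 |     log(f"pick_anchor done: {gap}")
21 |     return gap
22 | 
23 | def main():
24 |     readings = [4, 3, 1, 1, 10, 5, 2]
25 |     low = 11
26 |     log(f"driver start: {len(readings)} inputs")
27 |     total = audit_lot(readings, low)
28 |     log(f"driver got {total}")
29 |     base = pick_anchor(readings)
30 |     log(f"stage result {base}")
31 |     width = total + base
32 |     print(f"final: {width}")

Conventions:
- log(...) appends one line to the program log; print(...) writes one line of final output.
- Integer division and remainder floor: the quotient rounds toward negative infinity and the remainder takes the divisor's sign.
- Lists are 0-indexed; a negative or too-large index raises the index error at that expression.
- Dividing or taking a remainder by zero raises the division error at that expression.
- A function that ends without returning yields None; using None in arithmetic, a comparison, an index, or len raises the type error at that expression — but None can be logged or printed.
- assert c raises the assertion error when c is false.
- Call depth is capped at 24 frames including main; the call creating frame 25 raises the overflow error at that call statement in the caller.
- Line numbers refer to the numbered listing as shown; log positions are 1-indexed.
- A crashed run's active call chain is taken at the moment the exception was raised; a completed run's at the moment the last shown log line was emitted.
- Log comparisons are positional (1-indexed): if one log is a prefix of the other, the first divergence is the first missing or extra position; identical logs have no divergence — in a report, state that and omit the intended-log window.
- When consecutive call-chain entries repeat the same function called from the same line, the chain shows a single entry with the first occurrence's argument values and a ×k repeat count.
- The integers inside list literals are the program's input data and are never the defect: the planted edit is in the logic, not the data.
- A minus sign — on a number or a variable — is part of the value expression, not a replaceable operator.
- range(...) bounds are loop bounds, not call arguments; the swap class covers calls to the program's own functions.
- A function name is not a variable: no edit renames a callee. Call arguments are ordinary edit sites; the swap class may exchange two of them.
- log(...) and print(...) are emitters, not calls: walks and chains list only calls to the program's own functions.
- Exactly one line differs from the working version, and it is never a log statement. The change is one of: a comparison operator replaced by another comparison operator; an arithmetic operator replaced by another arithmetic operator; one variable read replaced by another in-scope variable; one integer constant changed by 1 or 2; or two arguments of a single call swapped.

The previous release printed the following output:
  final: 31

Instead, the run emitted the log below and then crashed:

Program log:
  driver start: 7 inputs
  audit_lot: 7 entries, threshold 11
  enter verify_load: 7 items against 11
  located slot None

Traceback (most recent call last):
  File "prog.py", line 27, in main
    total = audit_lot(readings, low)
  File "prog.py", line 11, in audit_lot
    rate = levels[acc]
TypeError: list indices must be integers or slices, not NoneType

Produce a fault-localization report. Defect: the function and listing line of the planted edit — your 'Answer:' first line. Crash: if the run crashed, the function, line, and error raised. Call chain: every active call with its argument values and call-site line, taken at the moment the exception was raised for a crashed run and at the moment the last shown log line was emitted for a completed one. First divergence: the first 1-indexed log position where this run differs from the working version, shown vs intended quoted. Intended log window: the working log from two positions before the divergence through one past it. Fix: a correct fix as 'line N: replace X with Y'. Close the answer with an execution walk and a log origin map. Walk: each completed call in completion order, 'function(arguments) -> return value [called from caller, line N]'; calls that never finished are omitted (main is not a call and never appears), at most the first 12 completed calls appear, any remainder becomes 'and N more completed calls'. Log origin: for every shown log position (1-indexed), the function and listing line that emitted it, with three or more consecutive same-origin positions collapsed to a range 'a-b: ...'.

Answer: the defect is in main at line 25.
Key fact: Everything matches until log position 2, which reads 'audit_lot: 7 entries, threshold 11' in place of 'audit_lot: 7 entries, threshold 10'.
Crash: audit_lot, line 11, TypeError.
Call chain: main -> audit_lot([4, 3, 1, 1, 10, 5, 2], 11) (called at line 27).
First divergence: position 2 — shown 'audit_lot: 7 entries, threshold 11', intended 'audit_lot: 7 entries, threshold 10'.
Intended log window:
  1: driver start: 7 inputs
  2: audit_lot: 7 entries, threshold 10
  3: enter verify_load: 7 items against 10
Execution walk:
  verify_load([4, 3, 1, 1, 10, 5, 2], 11) -> None  [called from audit_lot, line 9]
Log line origins:
  1 — main, line 26
  2 — audit_lot, line 8
  3 — verify_load, line 2
  4 — audit_lot, line 10
A correct fix: line 25: replace `11` with `10`.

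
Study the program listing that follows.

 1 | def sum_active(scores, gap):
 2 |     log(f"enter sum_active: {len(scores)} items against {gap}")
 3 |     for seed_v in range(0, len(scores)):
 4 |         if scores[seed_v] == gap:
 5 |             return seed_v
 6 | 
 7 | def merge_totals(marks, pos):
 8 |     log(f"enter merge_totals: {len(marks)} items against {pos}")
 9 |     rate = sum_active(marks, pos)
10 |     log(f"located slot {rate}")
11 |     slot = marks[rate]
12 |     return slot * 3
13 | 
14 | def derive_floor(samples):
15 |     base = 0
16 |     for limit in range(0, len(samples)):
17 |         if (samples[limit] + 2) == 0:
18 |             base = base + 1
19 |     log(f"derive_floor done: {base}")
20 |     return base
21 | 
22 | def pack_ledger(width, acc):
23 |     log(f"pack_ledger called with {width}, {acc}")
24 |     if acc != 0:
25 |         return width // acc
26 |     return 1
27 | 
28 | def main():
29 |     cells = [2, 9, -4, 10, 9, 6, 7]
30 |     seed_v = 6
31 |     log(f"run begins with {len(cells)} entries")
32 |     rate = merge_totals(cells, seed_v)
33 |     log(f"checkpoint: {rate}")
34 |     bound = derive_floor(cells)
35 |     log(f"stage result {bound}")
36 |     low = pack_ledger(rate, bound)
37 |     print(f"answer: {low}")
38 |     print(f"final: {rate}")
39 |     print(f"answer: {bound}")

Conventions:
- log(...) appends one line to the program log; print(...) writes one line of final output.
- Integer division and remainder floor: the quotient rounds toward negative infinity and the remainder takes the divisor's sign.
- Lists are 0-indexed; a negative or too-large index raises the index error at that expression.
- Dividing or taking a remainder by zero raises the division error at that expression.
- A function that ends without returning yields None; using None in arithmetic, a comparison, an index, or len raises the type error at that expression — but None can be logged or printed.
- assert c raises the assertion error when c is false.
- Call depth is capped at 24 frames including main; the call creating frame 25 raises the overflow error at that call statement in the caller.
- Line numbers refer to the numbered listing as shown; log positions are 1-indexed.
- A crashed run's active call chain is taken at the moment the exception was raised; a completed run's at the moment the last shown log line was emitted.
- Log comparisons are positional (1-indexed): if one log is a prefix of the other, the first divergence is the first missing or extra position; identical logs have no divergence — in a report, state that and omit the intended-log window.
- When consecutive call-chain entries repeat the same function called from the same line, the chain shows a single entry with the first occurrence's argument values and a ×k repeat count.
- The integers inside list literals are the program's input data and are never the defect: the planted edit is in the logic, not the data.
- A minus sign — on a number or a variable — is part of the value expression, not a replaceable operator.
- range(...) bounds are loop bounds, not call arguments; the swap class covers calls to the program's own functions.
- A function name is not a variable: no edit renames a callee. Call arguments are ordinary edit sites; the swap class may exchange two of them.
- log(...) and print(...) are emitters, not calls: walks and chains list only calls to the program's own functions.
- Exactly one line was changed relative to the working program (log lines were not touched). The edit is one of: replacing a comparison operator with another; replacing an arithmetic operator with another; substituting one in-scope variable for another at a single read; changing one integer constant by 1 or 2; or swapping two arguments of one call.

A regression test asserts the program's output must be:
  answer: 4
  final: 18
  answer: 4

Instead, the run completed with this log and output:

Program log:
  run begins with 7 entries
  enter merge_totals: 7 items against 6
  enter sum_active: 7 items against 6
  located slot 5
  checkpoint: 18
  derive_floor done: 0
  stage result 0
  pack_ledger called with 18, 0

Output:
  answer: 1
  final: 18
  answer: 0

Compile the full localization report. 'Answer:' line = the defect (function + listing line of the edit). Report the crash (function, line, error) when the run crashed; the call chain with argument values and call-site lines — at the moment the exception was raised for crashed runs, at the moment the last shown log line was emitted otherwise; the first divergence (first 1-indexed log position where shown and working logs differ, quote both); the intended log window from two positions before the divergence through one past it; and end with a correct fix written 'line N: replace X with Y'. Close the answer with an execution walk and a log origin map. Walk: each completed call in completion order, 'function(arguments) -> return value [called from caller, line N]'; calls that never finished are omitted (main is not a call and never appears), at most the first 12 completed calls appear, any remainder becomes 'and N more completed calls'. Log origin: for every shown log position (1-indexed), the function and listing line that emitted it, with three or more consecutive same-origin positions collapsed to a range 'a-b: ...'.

Answer: the defect is in derive_floor at line 17.
Core observation: Log line 6 is where behavior first shows: 'derive_floor done: 0' appears instead of 'derive_floor done: 4'.
Call chain: main -> pack_ledger(18, 0) (called at line 36).
First divergence: position 6 — the shown line 'derive_floor done: 0' should read 'derive_floor done: 4'.
Intended log window:
  4: located slot 5
  5: checkpoint: 18
  6: derive_floor done: 4
  7: stage result 4
Execution walk:
  sum_active([2, 9, -4, 10, 9, 6, 7], 6) -> 5  [called from merge_totals, line 9]
  merge_totals([2, 9, -4, 10, 9, 6, 7], 6) -> 18  [called from main, line 32]
  derive_floor([2, 9, -4, 10, 9, 6, 7]) -> 0  [called from main, line 34]
  pack_ledger(18, 0) -> 1  [called from main, line 36]
Origin of each log line:
  1: emitted by main (line 31)
  2: emitted by merge_totals (line 8)
  3: emitted by sum_active (line 2)
  4: emitted by merge_totals (line 10)
  5: emitted by main (line 33)
  6: emitted by derive_floor (line 19)
  7: emitted by main (line 35)
  8: emitted by pack_ledger (line 23)
A correct fix: line 17: replace `+` with `%`.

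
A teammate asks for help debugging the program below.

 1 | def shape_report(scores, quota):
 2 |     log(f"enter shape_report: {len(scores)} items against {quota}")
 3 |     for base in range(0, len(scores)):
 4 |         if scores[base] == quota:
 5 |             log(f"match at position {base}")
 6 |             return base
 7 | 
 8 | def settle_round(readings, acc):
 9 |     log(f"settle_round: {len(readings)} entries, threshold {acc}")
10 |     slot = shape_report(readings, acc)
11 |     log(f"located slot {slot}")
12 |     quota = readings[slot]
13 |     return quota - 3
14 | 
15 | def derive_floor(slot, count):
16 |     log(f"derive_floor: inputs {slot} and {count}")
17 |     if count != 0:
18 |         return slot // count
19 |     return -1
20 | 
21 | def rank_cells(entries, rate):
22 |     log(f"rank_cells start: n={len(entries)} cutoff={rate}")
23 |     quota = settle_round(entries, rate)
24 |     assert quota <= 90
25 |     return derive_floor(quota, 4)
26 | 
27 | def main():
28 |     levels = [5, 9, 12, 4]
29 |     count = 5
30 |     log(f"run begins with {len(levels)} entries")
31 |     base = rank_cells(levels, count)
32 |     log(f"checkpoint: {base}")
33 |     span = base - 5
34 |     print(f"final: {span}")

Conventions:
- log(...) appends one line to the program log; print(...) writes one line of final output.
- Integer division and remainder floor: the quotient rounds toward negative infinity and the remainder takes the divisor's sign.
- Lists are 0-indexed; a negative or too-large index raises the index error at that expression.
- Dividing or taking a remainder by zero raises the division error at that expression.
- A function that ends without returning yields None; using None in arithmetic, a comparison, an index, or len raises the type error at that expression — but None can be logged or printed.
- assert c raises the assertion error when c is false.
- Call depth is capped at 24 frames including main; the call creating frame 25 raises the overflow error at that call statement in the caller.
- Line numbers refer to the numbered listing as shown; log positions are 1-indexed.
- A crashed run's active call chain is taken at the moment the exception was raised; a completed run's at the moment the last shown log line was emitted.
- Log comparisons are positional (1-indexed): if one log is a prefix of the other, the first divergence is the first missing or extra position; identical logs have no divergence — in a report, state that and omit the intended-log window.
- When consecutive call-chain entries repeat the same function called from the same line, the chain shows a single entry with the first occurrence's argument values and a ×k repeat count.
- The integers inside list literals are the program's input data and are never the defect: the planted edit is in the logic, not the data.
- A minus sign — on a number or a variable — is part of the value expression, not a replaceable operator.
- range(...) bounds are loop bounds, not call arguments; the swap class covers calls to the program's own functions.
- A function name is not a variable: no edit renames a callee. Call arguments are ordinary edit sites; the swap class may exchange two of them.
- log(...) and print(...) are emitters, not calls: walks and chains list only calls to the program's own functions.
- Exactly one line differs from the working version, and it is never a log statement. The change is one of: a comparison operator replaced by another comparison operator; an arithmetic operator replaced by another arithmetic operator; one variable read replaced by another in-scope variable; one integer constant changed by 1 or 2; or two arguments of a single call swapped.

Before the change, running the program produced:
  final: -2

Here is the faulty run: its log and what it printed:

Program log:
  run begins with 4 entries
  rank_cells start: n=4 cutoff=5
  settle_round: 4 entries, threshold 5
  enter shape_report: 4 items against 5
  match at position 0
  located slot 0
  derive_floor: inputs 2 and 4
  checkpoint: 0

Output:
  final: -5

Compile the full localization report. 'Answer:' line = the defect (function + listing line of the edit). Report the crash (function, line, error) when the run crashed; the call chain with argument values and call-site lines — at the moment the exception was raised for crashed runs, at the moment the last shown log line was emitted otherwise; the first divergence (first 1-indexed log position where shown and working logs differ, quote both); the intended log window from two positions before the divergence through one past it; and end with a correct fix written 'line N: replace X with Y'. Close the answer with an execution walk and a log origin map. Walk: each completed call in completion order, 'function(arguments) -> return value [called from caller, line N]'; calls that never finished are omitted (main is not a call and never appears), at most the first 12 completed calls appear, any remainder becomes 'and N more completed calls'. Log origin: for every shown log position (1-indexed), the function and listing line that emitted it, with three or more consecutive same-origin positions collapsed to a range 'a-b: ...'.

Answer: the defect is in settle_round at line 13.
Key fact: Position 7 is the first bad log line: 'derive_floor: inputs 2 and 4' should read 'derive_floor: inputs 15 and 4'.
Call chain: main.
First divergence: position 7 — the shown line 'derive_floor: inputs 2 and 4' should read 'derive_floor: inputs 15 and 4'.
Intended log window:
  5: match at position 0
  6: located slot 0
  7: derive_floor: inputs 15 and 4
  8: checkpoint: 3
Execution walk:
  shape_report([5, 9, 12, 4], 5) -> 0  [called from settle_round, line 10]
  settle_round([5, 9, 12, 4], 5) -> 2  [called from rank_cells, line 23]
  derive_floor(2, 4) -> 0  [called from rank_cells, line 25]
  rank_cells([5, 9, 12, 4], 5) -> 0  [called from main, line 31]
Log origins:
  1: from main, line 30
  2: from rank_cells, line 22
  3: from settle_round, line 9
  4: from shape_report, line 2
  5: from shape_report, line 5
  6: from settle_round, line 11
  7: from derive_floor, line 16
  8: from main, line 32
A correct fix: line 13: replace `-` with `*`.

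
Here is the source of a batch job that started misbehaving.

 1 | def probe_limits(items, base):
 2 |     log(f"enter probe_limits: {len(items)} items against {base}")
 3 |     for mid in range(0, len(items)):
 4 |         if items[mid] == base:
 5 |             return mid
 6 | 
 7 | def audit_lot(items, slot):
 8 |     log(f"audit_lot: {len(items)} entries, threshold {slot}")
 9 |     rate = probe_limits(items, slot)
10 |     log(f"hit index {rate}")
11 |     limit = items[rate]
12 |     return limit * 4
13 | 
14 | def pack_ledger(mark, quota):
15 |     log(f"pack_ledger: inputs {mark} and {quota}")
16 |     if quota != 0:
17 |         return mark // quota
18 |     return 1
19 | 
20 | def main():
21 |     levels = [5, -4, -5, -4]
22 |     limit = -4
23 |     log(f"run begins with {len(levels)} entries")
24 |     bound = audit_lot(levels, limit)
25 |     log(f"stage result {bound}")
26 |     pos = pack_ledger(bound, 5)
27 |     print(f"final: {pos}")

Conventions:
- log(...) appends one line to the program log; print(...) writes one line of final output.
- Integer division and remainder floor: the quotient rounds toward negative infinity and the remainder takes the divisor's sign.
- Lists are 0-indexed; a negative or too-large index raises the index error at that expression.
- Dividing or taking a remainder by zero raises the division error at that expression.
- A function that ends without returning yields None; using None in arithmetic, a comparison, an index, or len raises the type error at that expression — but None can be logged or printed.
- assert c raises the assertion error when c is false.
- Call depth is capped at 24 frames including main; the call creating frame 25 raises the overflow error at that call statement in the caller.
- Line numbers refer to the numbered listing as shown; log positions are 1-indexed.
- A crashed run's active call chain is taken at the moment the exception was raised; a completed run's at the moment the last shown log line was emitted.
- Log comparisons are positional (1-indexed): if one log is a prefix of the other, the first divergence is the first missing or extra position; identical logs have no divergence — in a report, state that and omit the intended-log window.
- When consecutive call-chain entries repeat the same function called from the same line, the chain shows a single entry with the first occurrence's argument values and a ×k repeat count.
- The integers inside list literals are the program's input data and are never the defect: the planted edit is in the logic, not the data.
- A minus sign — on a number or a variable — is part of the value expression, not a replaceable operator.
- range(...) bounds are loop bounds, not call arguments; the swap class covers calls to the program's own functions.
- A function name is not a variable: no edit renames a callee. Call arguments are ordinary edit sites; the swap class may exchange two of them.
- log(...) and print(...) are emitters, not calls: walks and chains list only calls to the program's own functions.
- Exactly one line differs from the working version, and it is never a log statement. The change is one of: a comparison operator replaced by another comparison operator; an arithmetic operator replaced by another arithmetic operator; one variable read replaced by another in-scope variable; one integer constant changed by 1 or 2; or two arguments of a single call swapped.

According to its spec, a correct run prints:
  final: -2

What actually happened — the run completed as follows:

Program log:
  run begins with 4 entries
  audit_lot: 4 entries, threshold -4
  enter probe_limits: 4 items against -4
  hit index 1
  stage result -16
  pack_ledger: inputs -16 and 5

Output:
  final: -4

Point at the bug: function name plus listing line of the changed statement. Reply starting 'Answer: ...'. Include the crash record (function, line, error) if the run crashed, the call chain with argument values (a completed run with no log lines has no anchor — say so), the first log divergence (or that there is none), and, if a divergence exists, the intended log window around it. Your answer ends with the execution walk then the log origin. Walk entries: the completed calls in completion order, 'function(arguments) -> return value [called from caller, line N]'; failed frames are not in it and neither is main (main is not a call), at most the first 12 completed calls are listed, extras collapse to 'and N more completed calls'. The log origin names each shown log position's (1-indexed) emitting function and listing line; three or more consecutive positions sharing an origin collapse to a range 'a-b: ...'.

Answer: the defect is in audit_lot at line 12.
Key fact: Position 5 is the first bad log line: 'stage result -16' should read 'stage result -8'.
Call chain: main -> pack_ledger(-16, 5) (called at line 26).
First divergence: position 5; shown 'stage result -16' vs intended 'stage result -8'.
Intended log window:
  3: enter probe_limits: 4 items against -4
  4: hit index 1
  5: stage result -8
  6: pack_ledger: inputs -8 and 5
Execution walk:
  probe_limits([5, -4, -5, -4], -4) -> 1  [called from audit_lot, line 9]
  audit_lot([5, -4, -5, -4], -4) -> -16  [called from main, line 24]
  pack_ledger(-16, 5) -> -4  [called from main, line 26]
Origin of each log line:
  1: logged in main at line 23
  2: logged in audit_lot at line 8
  3: logged in probe_limits at line 2
  4: logged in audit_lot at line 10
  5: logged in main at line 25
  6: logged in pack_ledger at line 15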